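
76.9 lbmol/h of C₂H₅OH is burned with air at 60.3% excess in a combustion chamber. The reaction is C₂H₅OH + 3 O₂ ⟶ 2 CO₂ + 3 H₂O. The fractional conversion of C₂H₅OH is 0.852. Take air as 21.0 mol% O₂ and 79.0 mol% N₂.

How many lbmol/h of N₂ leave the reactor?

1390 lbmol/h

Stoichiometric O₂ = 3 × 76.9 = 230.7 lbmol/h; O₂ fed = 230.7 × 1.603 = 369.8 lbmol/h.
N₂ fed = 369.8 × 79/21 = 1391 lbmol/h.
Fuel reacted = 0.852 × 76.9 → ξ = 65.52 lbmol/h.
Outlet (n = n₀ + ν ξ):
  C₂H₅OH: 76.9 − 1(65.52) = 11.38
  O₂: 369.8 − 3(65.52) = 173.3
  N₂: 1391 (inert)
  CO₂: 0 + 2(65.52) = 131
  H₂O: 0 + 3(65.52) = 196.6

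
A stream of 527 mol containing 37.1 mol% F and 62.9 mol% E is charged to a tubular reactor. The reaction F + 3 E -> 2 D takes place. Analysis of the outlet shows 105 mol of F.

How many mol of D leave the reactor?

181 mol

For F: n = n₀ − 1ξ → 105 = 195.5 − 1ξ, giving ξ = 90.52 mol.
Outlet amounts (n = n₀ + ν ξ):
  F: 195.5 − 1(90.52) = 105
  E: 331.5 − 3(90.52) = 59.93
  D: 0 + 2(90.52) = 181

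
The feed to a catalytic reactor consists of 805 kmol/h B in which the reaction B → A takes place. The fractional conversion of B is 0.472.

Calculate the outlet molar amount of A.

380 kmol/h

B reacted = 0.472 × 805 = 380 kmol/h; ν_B = −1, so ξ = 380/1 = 380 kmol/h.
Outlet amounts (n = n₀ + ν ξ):
  B: 805 − 1(380) = 425
  A: 0 + 1(380) = 380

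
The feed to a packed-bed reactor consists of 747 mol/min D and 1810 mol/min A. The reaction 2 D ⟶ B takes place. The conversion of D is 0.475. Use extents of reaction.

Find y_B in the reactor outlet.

0.0746

D reacted = 0.475 × 747 = 354.8 mol/min; ν_D = −2, so ξ = 354.8/2 = 177.4 mol/min.
Outlet amounts (n = n₀ + ν ξ):
  D: 747 − 2(177.4) = 392.2
  B: 0 + 1(177.4) = 177.4
  A: 1810 (inert)
Total out = 2380 mol/min; y_B = 177.4 / 2380 = 0.07456.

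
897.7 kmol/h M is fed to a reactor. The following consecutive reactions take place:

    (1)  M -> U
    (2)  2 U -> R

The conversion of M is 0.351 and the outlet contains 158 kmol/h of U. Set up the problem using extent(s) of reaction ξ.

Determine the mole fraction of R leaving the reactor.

Conversion of M: M consumed = 1ξ₁ = 0.351 × 897.7 → ξ₁ = 315.1 kmol/h.
U balance: n_U = 0 + 1ξ₁ − 2ξ₂ = 158 → ξ₂ = (1·315.1 − 158)/2 = 78.55 kmol/h.
Outlet amounts (n = n₀ + Σ ν·ξ):
  M: 897.7 − 1(315.1) = 582.6
  U: 0 + 1(315.1) − 2(78.55) = 158
  R: 0 + 1(78.55) = 78.55
Total out = 819.2 kmol/h; y_R = 78.55 / 819.2 = 0.09589.

0.0959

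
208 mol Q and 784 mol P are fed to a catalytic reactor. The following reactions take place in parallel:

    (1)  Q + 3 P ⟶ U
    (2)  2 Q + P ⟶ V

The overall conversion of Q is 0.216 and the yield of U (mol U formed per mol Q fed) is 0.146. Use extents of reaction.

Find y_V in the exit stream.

0.00821

Yield of U: 1ξ₁ / 208 = 0.146 → ξ₁ = 30.37 mol.
Conversion of Q: 1ξ₁ + 2ξ₂ = 0.216 × 208 = 44.93 → ξ₂ = 7.28 mol.
Outlet amounts (n = n₀ + Σ ν·ξ):
  Q: 208 − 1(30.37) − 2(7.28) = 163.1
  P: 784 − 3(30.37) − 1(7.28) = 685.6
  U: 0 + 1(30.37) = 30.37
  V: 0 + 1(7.28) = 7.28
Total out = 886.3 mol; y_V = 7.28 / 886.3 = 0.008214.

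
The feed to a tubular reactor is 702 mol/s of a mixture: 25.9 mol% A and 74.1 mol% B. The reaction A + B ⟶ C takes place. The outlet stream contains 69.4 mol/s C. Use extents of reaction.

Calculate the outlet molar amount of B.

For C: n = n₀ + 1ξ → 69.4 = 0 + 1ξ, giving ξ = 69.4 mol/s.
Outlet amounts (n = n₀ + ν ξ):
  A: 181.8 − 1(69.4) = 112.4
  B: 520.2 − 1(69.4) = 450.8
  C: 0 + 1(69.4) = 69.4

451 mol/s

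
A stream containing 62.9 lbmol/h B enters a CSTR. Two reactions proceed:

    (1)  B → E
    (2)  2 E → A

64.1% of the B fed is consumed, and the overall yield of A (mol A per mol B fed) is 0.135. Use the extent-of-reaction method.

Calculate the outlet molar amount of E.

23.3 lbmol/h

Conversion of B: B consumed = 1ξ₁ = 0.641 × 62.9 → ξ₁ = 40.32 lbmol/h.
Yield of A: 1ξ₂ / 62.9 = 0.135 → ξ₂ = 8.492 lbmol/h.
Outlet amounts (n = n₀ + Σ ν·ξ):
  B: 62.9 − 1(40.32) = 22.58
  E: 0 + 1(40.32) − 2(8.492) = 23.34
  A: 0 + 1(8.492) = 8.492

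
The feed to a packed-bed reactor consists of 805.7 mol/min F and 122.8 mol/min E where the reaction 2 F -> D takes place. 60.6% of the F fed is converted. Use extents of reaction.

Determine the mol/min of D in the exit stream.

244 mol/min

F reacted = 0.606 × 805.7 = 488.3 mol/min; ν_F = −2, so ξ = 488.3/2 = 244.1 mol/min.
Outlet amounts (n = n₀ + ν ξ):
  F: 805.7 − 2(244.1) = 317.4
  D: 0 + 1(244.1) = 244.1
  E: 122.8 (inert)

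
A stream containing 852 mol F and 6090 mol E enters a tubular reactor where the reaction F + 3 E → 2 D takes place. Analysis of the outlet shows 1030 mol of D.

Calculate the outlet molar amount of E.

For D: n = n₀ + 2ξ → 1030 = 0 + 2ξ, giving ξ = 515 mol.
Outlet amounts (n = n₀ + ν ξ):
  F: 852 − 1(515) = 337
  E: 6090 − 3(515) = 4545
  D: 0 + 2(515) = 1030

4540 mol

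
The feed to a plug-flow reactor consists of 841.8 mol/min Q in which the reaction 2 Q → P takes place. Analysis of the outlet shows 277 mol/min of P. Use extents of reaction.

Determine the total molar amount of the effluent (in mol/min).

565 mol/min

For P: n = n₀ + 1ξ → 277 = 0 + 1ξ, giving ξ = 277 mol/min.
Outlet amounts (n = n₀ + ν ξ):
  Q: 841.8 − 2(277) = 287.8
  P: 0 + 1(277) = 277
Total out = 287.8 + 277 = 564.8 mol/min.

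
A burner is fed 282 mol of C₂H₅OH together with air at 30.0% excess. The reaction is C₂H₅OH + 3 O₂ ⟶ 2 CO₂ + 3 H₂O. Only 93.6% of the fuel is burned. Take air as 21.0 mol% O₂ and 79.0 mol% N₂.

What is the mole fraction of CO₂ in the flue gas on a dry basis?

0.106

Stoichiometric O₂ = 3 × 282 = 846 mol; O₂ fed = 846 × 1.300 = 1100 mol.
N₂ fed = 1100 × 79/21 = 4137 mol.
Fuel reacted = 0.936 × 282 → ξ = 264 mol.
Outlet (n = n₀ + ν ξ):
  C₂H₅OH: 282 − 1(264) = 18.05
  O₂: 1100 − 3(264) = 307.9
  N₂: 4137 (inert)
  CO₂: 0 + 2(264) = 527.9
  H₂O: 0 + 3(264) = 791.9
Dry total = 4991 mol; y_CO₂ (dry) = 527.9 / 4991 = 0.1058.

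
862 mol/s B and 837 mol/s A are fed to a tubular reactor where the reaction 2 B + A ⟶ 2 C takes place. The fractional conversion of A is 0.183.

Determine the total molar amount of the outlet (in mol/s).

A reacted = 0.183 × 837 = 153.2 mol/s; ν_A = −1, so ξ = 153.2/1 = 153.2 mol/s.
Outlet amounts (n = n₀ + ν ξ):
  B: 862 − 2(153.2) = 555.7
  A: 837 − 1(153.2) = 683.8
  C: 0 + 2(153.2) = 306.3
Total out = 555.7 + 683.8 + 306.3 = 1546 mol/s.

1550 mol/s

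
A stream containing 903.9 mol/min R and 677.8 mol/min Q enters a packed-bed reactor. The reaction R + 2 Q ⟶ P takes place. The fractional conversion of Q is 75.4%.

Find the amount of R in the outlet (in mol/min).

Q reacted = 0.754 × 677.8 = 511.1 mol/min; ν_Q = −2, so ξ = 511.1/2 = 255.5 mol/min.
Outlet amounts (n = n₀ + ν ξ):
  R: 903.9 − 1(255.5) = 648.4
  Q: 677.8 − 2(255.5) = 166.7
  P: 0 + 1(255.5) = 255.5

648 mol/min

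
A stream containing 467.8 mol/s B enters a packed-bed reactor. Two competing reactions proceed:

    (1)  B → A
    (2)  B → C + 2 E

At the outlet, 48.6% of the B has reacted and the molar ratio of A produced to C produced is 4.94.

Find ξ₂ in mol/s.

ξ₂ = 38.3 mol/s

Conversion of B: B consumed = 0.486 × 467.8 = 227.4 mol/s = 1ξ₁ + 1ξ₂.
Selectivity: 1ξ₁ / (1ξ₂) = 4.94 → ξ₁ = 4.94 ξ₂.
Substitute: (1·4.94 + 1) ξ₂ = 227.4 → ξ₂ = 38.27 mol/s, ξ₁ = 189.1 mol/s.
Outlet amounts (n = n₀ + Σ ν·ξ):
  B: 467.8 − 1(189.1) − 1(38.27) = 240.4
  A: 0 + 1(189.1) = 189.1
  C: 0 + 1(38.27) = 38.27
  E: 0 + 2(38.27) = 76.55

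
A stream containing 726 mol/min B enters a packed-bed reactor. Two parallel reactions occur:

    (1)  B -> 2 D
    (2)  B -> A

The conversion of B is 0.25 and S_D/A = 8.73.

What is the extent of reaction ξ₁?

ξ₁ = 148 mol/min

Conversion of B: B consumed = 0.25 × 726 = 181.5 mol/min = 1ξ₁ + 1ξ₂.
Selectivity: 2ξ₁ / (1ξ₂) = 8.73 → ξ₁ = 4.365 ξ₂.
Substitute: (1·4.365 + 1) ξ₂ = 181.5 → ξ₂ = 33.83 mol/min, ξ₁ = 147.7 mol/min.
Outlet amounts (n = n₀ + Σ ν·ξ):
  B: 726 − 1(147.7) − 1(33.83) = 544.5
  D: 0 + 2(147.7) = 295.3
  A: 0 + 1(33.83) = 33.83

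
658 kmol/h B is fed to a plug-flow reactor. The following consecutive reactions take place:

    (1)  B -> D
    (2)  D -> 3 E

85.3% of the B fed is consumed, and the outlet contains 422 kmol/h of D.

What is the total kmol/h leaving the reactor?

Conversion of B: B consumed = 1ξ₁ = 0.853 × 658 → ξ₁ = 561.3 kmol/h.
D balance: n_D = 0 + 1ξ₁ − 1ξ₂ = 422 → ξ₂ = (1·561.3 − 422)/1 = 139.3 kmol/h.
Outlet amounts (n = n₀ + Σ ν·ξ):
  B: 658 − 1(561.3) = 96.73
  D: 0 + 1(561.3) − 1(139.3) = 422
  E: 0 + 3(139.3) = 417.8
Total out = 96.73 + 422 + 417.8 = 936.5 kmol/h.

937 kmol/h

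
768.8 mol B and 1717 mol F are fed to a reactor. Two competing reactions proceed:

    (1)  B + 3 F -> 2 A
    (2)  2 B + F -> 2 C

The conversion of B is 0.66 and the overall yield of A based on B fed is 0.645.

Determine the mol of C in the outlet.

Yield of A: 2ξ₁ / 768.8 = 0.645 → ξ₁ = 247.9 mol.
Conversion of B: 1ξ₁ + 2ξ₂ = 0.66 × 768.8 = 507.4 → ξ₂ = 129.7 mol.
Outlet amounts (n = n₀ + Σ ν·ξ):
  B: 768.8 − 1(247.9) − 2(129.7) = 261.4
  F: 1717 − 3(247.9) − 1(129.7) = 843.5
  A: 0 + 2(247.9) = 495.9
  C: 0 + 2(129.7) = 259.5

259 mol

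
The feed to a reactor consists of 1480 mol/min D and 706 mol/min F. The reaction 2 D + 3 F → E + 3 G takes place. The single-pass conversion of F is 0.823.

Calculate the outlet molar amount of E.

194 mol/min

F reacted = 0.823 × 706 = 581 mol/min; ν_F = −3, so ξ = 581/3 = 193.7 mol/min.
Outlet amounts (n = n₀ + ν ξ):
  D: 1480 − 2(193.7) = 1093
  F: 706 − 3(193.7) = 125
  E: 0 + 1(193.7) = 193.7
  G: 0 + 3(193.7) = 581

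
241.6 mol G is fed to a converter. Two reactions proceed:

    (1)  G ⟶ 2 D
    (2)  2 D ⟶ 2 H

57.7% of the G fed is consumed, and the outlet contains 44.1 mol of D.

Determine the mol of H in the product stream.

Conversion of G: G consumed = 1ξ₁ = 0.577 × 241.6 → ξ₁ = 139.4 mol.
D balance: n_D = 0 + 2ξ₁ − 2ξ₂ = 44.1 → ξ₂ = (2·139.4 − 44.1)/2 = 117.4 mol.
Outlet amounts (n = n₀ + Σ ν·ξ):
  G: 241.6 − 1(139.4) = 102.2
  D: 0 + 2(139.4) − 2(117.4) = 44.1
  H: 0 + 2(117.4) = 234.7

235 mol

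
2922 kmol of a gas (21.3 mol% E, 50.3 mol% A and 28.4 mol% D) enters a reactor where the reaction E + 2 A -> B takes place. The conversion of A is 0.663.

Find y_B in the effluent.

0.25

A reacted = 0.663 × 1470 = 974.5 kmol; ν_A = −2, so ξ = 974.5/2 = 487.2 kmol.
Outlet amounts (n = n₀ + ν ξ):
  E: 622.4 − 1(487.2) = 135.2
  A: 1470 − 2(487.2) = 495.3
  B: 0 + 1(487.2) = 487.2
  D: 829.8 (inert)
Total out = 1948 kmol; y_B = 487.2 / 1948 = 0.2502.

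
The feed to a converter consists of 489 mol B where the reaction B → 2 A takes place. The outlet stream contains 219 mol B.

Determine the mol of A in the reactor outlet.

For B: n = n₀ − 1ξ → 219 = 489 − 1ξ, giving ξ = 270 mol.
Outlet amounts (n = n₀ + ν ξ):
  B: 489 − 1(270) = 219
  A: 0 + 2(270) = 540

540 mol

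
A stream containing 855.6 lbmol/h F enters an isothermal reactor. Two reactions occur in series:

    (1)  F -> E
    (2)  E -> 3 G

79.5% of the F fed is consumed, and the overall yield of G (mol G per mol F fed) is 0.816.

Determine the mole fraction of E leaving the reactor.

0.339

Conversion of F: F consumed = 1ξ₁ = 0.795 × 855.6 → ξ₁ = 680.2 lbmol/h.
Yield of G: 3ξ₂ / 855.6 = 0.816 → ξ₂ = 232.7 lbmol/h.
Outlet amounts (n = n₀ + Σ ν·ξ):
  F: 855.6 − 1(680.2) = 175.4
  E: 0 + 1(680.2) − 1(232.7) = 447.5
  G: 0 + 3(232.7) = 698.2
Total out = 1321 lbmol/h; y_E = 447.5 / 1321 = 0.3387.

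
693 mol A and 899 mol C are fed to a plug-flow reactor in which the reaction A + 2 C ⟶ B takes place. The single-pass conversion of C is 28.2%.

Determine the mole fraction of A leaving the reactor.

0.423

C reacted = 0.282 × 899 = 253.5 mol; ν_C = −2, so ξ = 253.5/2 = 126.8 mol.
Outlet amounts (n = n₀ + ν ξ):
  A: 693 − 1(126.8) = 566.2
  C: 899 − 2(126.8) = 645.5
  B: 0 + 1(126.8) = 126.8
Total out = 1338 mol; y_A = 566.2 / 1338 = 0.423.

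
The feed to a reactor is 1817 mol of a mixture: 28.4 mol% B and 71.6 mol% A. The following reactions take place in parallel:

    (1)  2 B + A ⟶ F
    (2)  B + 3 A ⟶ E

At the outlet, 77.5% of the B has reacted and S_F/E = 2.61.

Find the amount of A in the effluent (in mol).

Conversion of B: B consumed = 0.775 × 516 = 399.9 mol = 2ξ₁ + 1ξ₂.
Selectivity: 1ξ₁ / (1ξ₂) = 2.61 → ξ₁ = 2.61 ξ₂.
Substitute: (2·2.61 + 1) ξ₂ = 399.9 → ξ₂ = 64.3 mol, ξ₁ = 167.8 mol.
Outlet amounts (n = n₀ + Σ ν·ξ):
  B: 516 − 2(167.8) − 1(64.3) = 116.1
  A: 1301 − 1(167.8) − 3(64.3) = 940.3
  F: 0 + 1(167.8) = 167.8
  E: 0 + 1(64.3) = 64.3

940 mol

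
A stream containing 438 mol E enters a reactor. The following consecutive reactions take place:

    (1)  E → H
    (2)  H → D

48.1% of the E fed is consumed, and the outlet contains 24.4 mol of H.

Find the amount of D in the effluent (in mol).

186 mol

Conversion of E: E consumed = 1ξ₁ = 0.481 × 438 → ξ₁ = 210.7 mol.
H balance: n_H = 0 + 1ξ₁ − 1ξ₂ = 24.4 → ξ₂ = (1·210.7 − 24.4)/1 = 186.3 mol.
Outlet amounts (n = n₀ + Σ ν·ξ):
  E: 438 − 1(210.7) = 227.3
  H: 0 + 1(210.7) − 1(186.3) = 24.4
  D: 0 + 1(186.3) = 186.3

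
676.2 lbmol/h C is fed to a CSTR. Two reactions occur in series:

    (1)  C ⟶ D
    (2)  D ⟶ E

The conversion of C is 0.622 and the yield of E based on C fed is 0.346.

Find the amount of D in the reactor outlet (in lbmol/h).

Conversion of C: C consumed = 1ξ₁ = 0.622 × 676.2 → ξ₁ = 420.6 lbmol/h.
Yield of E: 1ξ₂ / 676.2 = 0.346 → ξ₂ = 234 lbmol/h.
Outlet amounts (n = n₀ + Σ ν·ξ):
  C: 676.2 − 1(420.6) = 255.6
  D: 0 + 1(420.6) − 1(234) = 186.6
  E: 0 + 1(234) = 234

187 lbmol/h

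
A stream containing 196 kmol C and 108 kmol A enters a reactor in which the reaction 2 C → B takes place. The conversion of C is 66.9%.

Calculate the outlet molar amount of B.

65.6 kmol

C reacted = 0.669 × 196 = 131.1 kmol; ν_C = −2, so ξ = 131.1/2 = 65.56 kmol.
Outlet amounts (n = n₀ + ν ξ):
  C: 196 − 2(65.56) = 64.88
  B: 0 + 1(65.56) = 65.56
  A: 108 (inert)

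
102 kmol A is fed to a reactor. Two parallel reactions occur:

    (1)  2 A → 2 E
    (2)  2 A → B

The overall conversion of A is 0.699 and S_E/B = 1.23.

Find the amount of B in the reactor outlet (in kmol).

Conversion of A: A consumed = 0.699 × 102 = 71.3 kmol = 2ξ₁ + 2ξ₂.
Selectivity: 2ξ₁ / (1ξ₂) = 1.23 → ξ₁ = 0.615 ξ₂.
Substitute: (2·0.615 + 2) ξ₂ = 71.3 → ξ₂ = 22.07 kmol, ξ₁ = 13.58 kmol.
Outlet amounts (n = n₀ + Σ ν·ξ):
  A: 102 − 2(13.58) − 2(22.07) = 30.7
  E: 0 + 2(13.58) = 27.15
  B: 0 + 1(22.07) = 22.07

22.1 kmol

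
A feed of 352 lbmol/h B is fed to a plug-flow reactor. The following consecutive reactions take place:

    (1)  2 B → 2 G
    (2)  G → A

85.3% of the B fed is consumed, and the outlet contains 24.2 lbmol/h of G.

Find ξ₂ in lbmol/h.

Conversion of B: B consumed = 2ξ₁ = 0.853 × 352 → ξ₁ = 150.1 lbmol/h.
G balance: n_G = 0 + 2ξ₁ − 1ξ₂ = 24.2 → ξ₂ = (2·150.1 − 24.2)/1 = 276.1 lbmol/h.
Outlet amounts (n = n₀ + Σ ν·ξ):
  B: 352 − 2(150.1) = 51.74
  G: 0 + 2(150.1) − 1(276.1) = 24.2
  A: 0 + 1(276.1) = 276.1

ξ₂ = 276 lbmol/h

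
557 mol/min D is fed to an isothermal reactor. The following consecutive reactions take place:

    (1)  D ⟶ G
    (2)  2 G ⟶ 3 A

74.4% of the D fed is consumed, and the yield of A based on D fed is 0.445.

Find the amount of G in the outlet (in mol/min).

249 mol/min

Conversion of D: D consumed = 1ξ₁ = 0.744 × 557 → ξ₁ = 414.4 mol/min.
Yield of A: 3ξ₂ / 557 = 0.445 → ξ₂ = 82.62 mol/min.
Outlet amounts (n = n₀ + Σ ν·ξ):
  D: 557 − 1(414.4) = 142.6
  G: 0 + 1(414.4) − 2(82.62) = 249.2
  A: 0 + 3(82.62) = 247.9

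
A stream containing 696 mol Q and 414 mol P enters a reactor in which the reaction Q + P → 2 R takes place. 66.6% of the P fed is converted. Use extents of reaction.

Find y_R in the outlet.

0.497

P reacted = 0.666 × 414 = 275.7 mol; ν_P = −1, so ξ = 275.7/1 = 275.7 mol.
Outlet amounts (n = n₀ + ν ξ):
  Q: 696 − 1(275.7) = 420.3
  P: 414 − 1(275.7) = 138.3
  R: 0 + 2(275.7) = 551.4
Total out = 1110 mol; y_R = 551.4 / 1110 = 0.4968.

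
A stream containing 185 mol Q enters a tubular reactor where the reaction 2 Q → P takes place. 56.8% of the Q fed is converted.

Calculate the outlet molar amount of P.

Q reacted = 0.568 × 185 = 105.1 mol; ν_Q = −2, so ξ = 105.1/2 = 52.54 mol.
Outlet amounts (n = n₀ + ν ξ):
  Q: 185 − 2(52.54) = 79.92
  P: 0 + 1(52.54) = 52.54

52.5 mol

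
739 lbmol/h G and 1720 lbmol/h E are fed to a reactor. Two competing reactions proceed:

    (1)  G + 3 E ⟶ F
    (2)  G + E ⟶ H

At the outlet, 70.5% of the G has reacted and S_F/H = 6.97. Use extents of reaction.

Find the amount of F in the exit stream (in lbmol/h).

Conversion of G: G consumed = 0.705 × 739 = 521 lbmol/h = 1ξ₁ + 1ξ₂.
Selectivity: 1ξ₁ / (1ξ₂) = 6.97 → ξ₁ = 6.97 ξ₂.
Substitute: (1·6.97 + 1) ξ₂ = 521 → ξ₂ = 65.37 lbmol/h, ξ₁ = 455.6 lbmol/h.
Outlet amounts (n = n₀ + Σ ν·ξ):
  G: 739 − 1(455.6) − 1(65.37) = 218
  E: 1720 − 3(455.6) − 1(65.37) = 287.8
  F: 0 + 1(455.6) = 455.6
  H: 0 + 1(65.37) = 65.37

456 lbmol/h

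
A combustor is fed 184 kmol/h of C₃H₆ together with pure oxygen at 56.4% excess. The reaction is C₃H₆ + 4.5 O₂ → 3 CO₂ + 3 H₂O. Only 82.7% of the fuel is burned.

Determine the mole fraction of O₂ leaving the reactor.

0.392

Stoichiometric O₂ = 4.5 × 184 = 828 kmol/h; O₂ fed = 828 × 1.564 = 1295 kmol/h.
Fuel reacted = 0.827 × 184 → ξ = 152.2 kmol/h.
Outlet (n = n₀ + ν ξ):
  C₃H₆: 184 − 1(152.2) = 31.83
  O₂: 1295 − 4.5(152.2) = 610.2
  CO₂: 0 + 3(152.2) = 456.5
  H₂O: 0 + 3(152.2) = 456.5
Total out = 1555 kmol/h; y_O₂ = 610.2 / 1555 = 0.3924.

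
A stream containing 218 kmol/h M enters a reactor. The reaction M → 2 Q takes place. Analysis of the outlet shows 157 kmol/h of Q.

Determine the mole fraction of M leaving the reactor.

0.47

For Q: n = n₀ + 2ξ → 157 = 0 + 2ξ, giving ξ = 78.5 kmol/h.
Outlet amounts (n = n₀ + ν ξ):
  M: 218 − 1(78.5) = 139.5
  Q: 0 + 2(78.5) = 157
Total out = 296.5 kmol/h; y_M = 139.5 / 296.5 = 0.4705.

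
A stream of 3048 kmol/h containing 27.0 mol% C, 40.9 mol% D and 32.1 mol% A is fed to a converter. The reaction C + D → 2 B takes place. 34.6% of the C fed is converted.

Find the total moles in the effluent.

3050 kmol/h

C reacted = 0.346 × 823 = 284.7 kmol/h; ν_C = −1, so ξ = 284.7/1 = 284.7 kmol/h.
Outlet amounts (n = n₀ + ν ξ):
  C: 823 − 1(284.7) = 538.2
  D: 1247 − 1(284.7) = 961.9
  B: 0 + 2(284.7) = 569.5
  A: 978.4 (inert)
Total out = 538.2 + 961.9 + 569.5 + 978.4 = 3048 kmol/h.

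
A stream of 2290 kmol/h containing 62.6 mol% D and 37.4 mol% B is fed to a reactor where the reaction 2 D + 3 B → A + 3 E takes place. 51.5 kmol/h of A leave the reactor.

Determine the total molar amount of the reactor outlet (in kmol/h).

2240 kmol/h

For A: n = n₀ + 1ξ → 51.5 = 0 + 1ξ, giving ξ = 51.5 kmol/h.
Outlet amounts (n = n₀ + ν ξ):
  D: 1434 − 2(51.5) = 1331
  B: 856.5 − 3(51.5) = 702
  A: 0 + 1(51.5) = 51.5
  E: 0 + 3(51.5) = 154.5
Total out = 1331 + 702 + 51.5 + 154.5 = 2238 kmol/h.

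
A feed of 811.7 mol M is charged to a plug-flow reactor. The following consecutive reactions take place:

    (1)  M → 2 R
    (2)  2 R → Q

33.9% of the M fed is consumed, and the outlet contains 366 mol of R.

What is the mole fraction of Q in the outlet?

0.0927

Conversion of M: M consumed = 1ξ₁ = 0.339 × 811.7 → ξ₁ = 275.2 mol.
R balance: n_R = 0 + 2ξ₁ − 2ξ₂ = 366 → ξ₂ = (2·275.2 − 366)/2 = 92.17 mol.
Outlet amounts (n = n₀ + Σ ν·ξ):
  M: 811.7 − 1(275.2) = 536.5
  R: 0 + 2(275.2) − 2(92.17) = 366
  Q: 0 + 1(92.17) = 92.17
Total out = 994.7 mol; y_Q = 92.17 / 994.7 = 0.09266.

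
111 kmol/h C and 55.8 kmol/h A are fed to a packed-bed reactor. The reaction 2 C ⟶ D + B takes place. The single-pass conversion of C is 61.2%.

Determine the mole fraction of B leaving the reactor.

C reacted = 0.612 × 111 = 67.93 kmol/h; ν_C = −2, so ξ = 67.93/2 = 33.97 kmol/h.
Outlet amounts (n = n₀ + ν ξ):
  C: 111 − 2(33.97) = 43.07
  D: 0 + 1(33.97) = 33.97
  B: 0 + 1(33.97) = 33.97
  A: 55.8 (inert)
Total out = 166.8 kmol/h; y_B = 33.97 / 166.8 = 0.2036.

0.204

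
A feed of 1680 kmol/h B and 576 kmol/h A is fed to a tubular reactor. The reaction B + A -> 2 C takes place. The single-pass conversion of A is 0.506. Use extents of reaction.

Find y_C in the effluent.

A reacted = 0.506 × 576 = 291.5 kmol/h; ν_A = −1, so ξ = 291.5/1 = 291.5 kmol/h.
Outlet amounts (n = n₀ + ν ξ):
  B: 1680 − 1(291.5) = 1389
  A: 576 − 1(291.5) = 284.5
  C: 0 + 2(291.5) = 582.9
Total out = 2256 kmol/h; y_C = 582.9 / 2256 = 0.2584.

0.258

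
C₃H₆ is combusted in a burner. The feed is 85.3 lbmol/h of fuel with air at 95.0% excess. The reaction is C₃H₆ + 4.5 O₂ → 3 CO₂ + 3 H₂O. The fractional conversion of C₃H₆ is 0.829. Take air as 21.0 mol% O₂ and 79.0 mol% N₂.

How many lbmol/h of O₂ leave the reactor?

430 lbmol/h

Stoichiometric O₂ = 4.5 × 85.3 = 383.8 lbmol/h; O₂ fed = 383.8 × 1.950 = 748.5 lbmol/h.
N₂ fed = 748.5 × 79/21 = 2816 lbmol/h.
Fuel reacted = 0.829 × 85.3 → ξ = 70.71 lbmol/h.
Outlet (n = n₀ + ν ξ):
  C₃H₆: 85.3 − 1(70.71) = 14.59
  O₂: 748.5 − 4.5(70.71) = 430.3
  N₂: 2816 (inert)
  CO₂: 0 + 3(70.71) = 212.1
  H₂O: 0 + 3(70.71) = 212.1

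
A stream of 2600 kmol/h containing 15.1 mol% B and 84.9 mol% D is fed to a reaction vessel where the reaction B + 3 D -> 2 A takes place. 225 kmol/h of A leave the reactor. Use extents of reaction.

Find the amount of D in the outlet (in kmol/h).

For A: n = n₀ + 2ξ → 225 = 0 + 2ξ, giving ξ = 112.5 kmol/h.
Outlet amounts (n = n₀ + ν ξ):
  B: 392.6 − 1(112.5) = 280.1
  D: 2207 − 3(112.5) = 1870
  A: 0 + 2(112.5) = 225

1870 kmol/h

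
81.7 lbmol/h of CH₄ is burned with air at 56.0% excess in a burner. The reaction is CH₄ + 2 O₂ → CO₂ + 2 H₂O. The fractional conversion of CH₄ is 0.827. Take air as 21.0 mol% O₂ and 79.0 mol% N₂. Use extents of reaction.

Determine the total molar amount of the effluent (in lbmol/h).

Stoichiometric O₂ = 2 × 81.7 = 163.4 lbmol/h; O₂ fed = 163.4 × 1.560 = 254.9 lbmol/h.
N₂ fed = 254.9 × 79/21 = 958.9 lbmol/h.
Fuel reacted = 0.827 × 81.7 → ξ = 67.57 lbmol/h.
Outlet (n = n₀ + ν ξ):
  CH₄: 81.7 − 1(67.57) = 14.13
  O₂: 254.9 − 2(67.57) = 119.8
  N₂: 958.9 (inert)
  CO₂: 0 + 1(67.57) = 67.57
  H₂O: 0 + 2(67.57) = 135.1
Total out = 14.13 + 119.8 + 958.9 + 67.57 + 135.1 = 1296 lbmol/h.

1300 lbmol/h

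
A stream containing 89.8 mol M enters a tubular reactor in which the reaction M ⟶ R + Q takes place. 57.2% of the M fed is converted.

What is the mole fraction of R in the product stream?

M reacted = 0.572 × 89.8 = 51.37 mol; ν_M = −1, so ξ = 51.37/1 = 51.37 mol.
Outlet amounts (n = n₀ + ν ξ):
  M: 89.8 − 1(51.37) = 38.43
  R: 0 + 1(51.37) = 51.37
  Q: 0 + 1(51.37) = 51.37
Total out = 141.2 mol; y_R = 51.37 / 141.2 = 0.3639.

0.364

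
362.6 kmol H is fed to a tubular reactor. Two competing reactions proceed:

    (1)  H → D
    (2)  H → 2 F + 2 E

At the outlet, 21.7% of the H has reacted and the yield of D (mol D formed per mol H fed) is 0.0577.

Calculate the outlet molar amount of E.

Yield of D: 1ξ₁ / 362.6 = 0.0577 → ξ₁ = 20.92 kmol.
Conversion of H: 1ξ₁ + 1ξ₂ = 0.217 × 362.6 = 78.68 → ξ₂ = 57.76 kmol.
Outlet amounts (n = n₀ + Σ ν·ξ):
  H: 362.6 − 1(20.92) − 1(57.76) = 283.9
  D: 0 + 1(20.92) = 20.92
  F: 0 + 2(57.76) = 115.5
  E: 0 + 2(57.76) = 115.5

116 kmol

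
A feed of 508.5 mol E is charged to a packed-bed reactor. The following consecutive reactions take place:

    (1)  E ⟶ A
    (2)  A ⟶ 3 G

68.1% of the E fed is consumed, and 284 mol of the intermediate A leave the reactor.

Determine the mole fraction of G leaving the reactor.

Conversion of E: E consumed = 1ξ₁ = 0.681 × 508.5 → ξ₁ = 346.3 mol.
A balance: n_A = 0 + 1ξ₁ − 1ξ₂ = 284 → ξ₂ = (1·346.3 − 284)/1 = 62.29 mol.
Outlet amounts (n = n₀ + Σ ν·ξ):
  E: 508.5 − 1(346.3) = 162.2
  A: 0 + 1(346.3) − 1(62.29) = 284
  G: 0 + 3(62.29) = 186.9
Total out = 633.1 mol; y_G = 186.9 / 633.1 = 0.2952.

0.295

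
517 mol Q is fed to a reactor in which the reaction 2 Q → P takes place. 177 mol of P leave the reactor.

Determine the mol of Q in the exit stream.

For P: n = n₀ + 1ξ → 177 = 0 + 1ξ, giving ξ = 177 mol.
Outlet amounts (n = n₀ + ν ξ):
  Q: 517 − 2(177) = 163
  P: 0 + 1(177) = 177

163 mol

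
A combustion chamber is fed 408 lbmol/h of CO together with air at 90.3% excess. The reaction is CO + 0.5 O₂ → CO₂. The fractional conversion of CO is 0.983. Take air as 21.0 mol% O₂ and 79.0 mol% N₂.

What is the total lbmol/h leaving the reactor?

Stoichiometric O₂ = 0.5 × 408 = 204 lbmol/h; O₂ fed = 204 × 1.903 = 388.2 lbmol/h.
N₂ fed = 388.2 × 79/21 = 1460 lbmol/h.
Fuel reacted = 0.983 × 408 → ξ = 401.1 lbmol/h.
Outlet (n = n₀ + ν ξ):
  CO: 408 − 1(401.1) = 6.936
  O₂: 388.2 − 0.5(401.1) = 187.7
  N₂: 1460 (inert)
  CO₂: 0 + 1(401.1) = 401.1
Total out = 6.936 + 187.7 + 1460 + 401.1 = 2056 lbmol/h.

2060 lbmol/h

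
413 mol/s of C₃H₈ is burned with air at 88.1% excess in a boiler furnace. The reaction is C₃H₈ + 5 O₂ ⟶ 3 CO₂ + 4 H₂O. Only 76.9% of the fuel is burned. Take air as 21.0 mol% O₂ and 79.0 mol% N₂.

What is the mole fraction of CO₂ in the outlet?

Stoichiometric O₂ = 5 × 413 = 2065 mol/s; O₂ fed = 2065 × 1.881 = 3884 mol/s.
N₂ fed = 3884 × 79/21 = 14610 mol/s.
Fuel reacted = 0.769 × 413 → ξ = 317.6 mol/s.
Outlet (n = n₀ + ν ξ):
  C₃H₈: 413 − 1(317.6) = 95.4
  O₂: 3884 − 5(317.6) = 2296
  N₂: 14610 (inert)
  CO₂: 0 + 3(317.6) = 952.8
  H₂O: 0 + 4(317.6) = 1270
Total out = 19230 mol/s; y_CO₂ = 952.8 / 19230 = 0.04955.

0.0496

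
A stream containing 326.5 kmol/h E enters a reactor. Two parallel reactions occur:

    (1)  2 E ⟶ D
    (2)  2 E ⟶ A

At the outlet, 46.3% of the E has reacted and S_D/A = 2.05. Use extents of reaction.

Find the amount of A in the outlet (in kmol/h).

Conversion of E: E consumed = 0.463 × 326.5 = 151.2 kmol/h = 2ξ₁ + 2ξ₂.
Selectivity: 1ξ₁ / (1ξ₂) = 2.05 → ξ₁ = 2.05 ξ₂.
Substitute: (2·2.05 + 2) ξ₂ = 151.2 → ξ₂ = 24.78 kmol/h, ξ₁ = 50.8 kmol/h.
Outlet amounts (n = n₀ + Σ ν·ξ):
  E: 326.5 − 2(50.8) − 2(24.78) = 175.3
  D: 0 + 1(50.8) = 50.8
  A: 0 + 1(24.78) = 24.78

24.8 kmol/h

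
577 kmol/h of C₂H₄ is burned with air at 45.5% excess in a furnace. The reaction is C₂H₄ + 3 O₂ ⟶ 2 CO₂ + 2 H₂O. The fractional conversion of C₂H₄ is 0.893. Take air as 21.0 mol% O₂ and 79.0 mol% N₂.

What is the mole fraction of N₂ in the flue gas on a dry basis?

0.821

Stoichiometric O₂ = 3 × 577 = 1731 kmol/h; O₂ fed = 1731 × 1.455 = 2519 kmol/h.
N₂ fed = 2519 × 79/21 = 9475 kmol/h.
Fuel reacted = 0.893 × 577 → ξ = 515.3 kmol/h.
Outlet (n = n₀ + ν ξ):
  C₂H₄: 577 − 1(515.3) = 61.74
  O₂: 2519 − 3(515.3) = 972.8
  N₂: 9475 (inert)
  CO₂: 0 + 2(515.3) = 1031
  H₂O: 0 + 2(515.3) = 1031
Dry total = 11540 kmol/h; y_N₂ (dry) = 9475 / 11540 = 0.821.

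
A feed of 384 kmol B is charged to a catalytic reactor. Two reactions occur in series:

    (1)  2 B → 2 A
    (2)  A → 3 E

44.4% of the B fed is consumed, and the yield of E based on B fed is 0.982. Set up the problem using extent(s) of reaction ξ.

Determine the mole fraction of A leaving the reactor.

Conversion of B: B consumed = 2ξ₁ = 0.444 × 384 → ξ₁ = 85.25 kmol.
Yield of E: 3ξ₂ / 384 = 0.982 → ξ₂ = 125.7 kmol.
Outlet amounts (n = n₀ + Σ ν·ξ):
  B: 384 − 2(85.25) = 213.5
  A: 0 + 2(85.25) − 1(125.7) = 44.8
  E: 0 + 3(125.7) = 377.1
Total out = 635.4 kmol; y_A = 44.8 / 635.4 = 0.07051.

0.0705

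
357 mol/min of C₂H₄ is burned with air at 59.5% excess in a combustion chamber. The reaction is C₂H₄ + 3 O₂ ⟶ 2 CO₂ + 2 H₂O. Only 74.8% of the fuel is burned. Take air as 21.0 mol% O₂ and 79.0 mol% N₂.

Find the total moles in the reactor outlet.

Stoichiometric O₂ = 3 × 357 = 1071 mol/min; O₂ fed = 1071 × 1.595 = 1708 mol/min.
N₂ fed = 1708 × 79/21 = 6426 mol/min.
Fuel reacted = 0.748 × 357 → ξ = 267 mol/min.
Outlet (n = n₀ + ν ξ):
  C₂H₄: 357 − 1(267) = 89.96
  O₂: 1708 − 3(267) = 907.1
  N₂: 6426 (inert)
  CO₂: 0 + 2(267) = 534.1
  H₂O: 0 + 2(267) = 534.1
Total out = 89.96 + 907.1 + 6426 + 534.1 + 534.1 = 8492 mol/min.

8490 mol/min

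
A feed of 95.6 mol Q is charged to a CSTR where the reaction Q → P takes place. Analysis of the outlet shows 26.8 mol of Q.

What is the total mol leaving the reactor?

95.6 mol

For Q: n = n₀ − 1ξ → 26.8 = 95.6 − 1ξ, giving ξ = 68.8 mol.
Outlet amounts (n = n₀ + ν ξ):
  Q: 95.6 − 1(68.8) = 26.8
  P: 0 + 1(68.8) = 68.8
Total out = 26.8 + 68.8 = 95.6 mol.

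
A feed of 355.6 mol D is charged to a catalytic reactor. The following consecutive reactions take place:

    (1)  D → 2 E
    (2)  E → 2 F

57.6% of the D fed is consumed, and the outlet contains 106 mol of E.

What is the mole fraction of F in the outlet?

0.703

Conversion of D: D consumed = 1ξ₁ = 0.576 × 355.6 → ξ₁ = 204.8 mol.
E balance: n_E = 0 + 2ξ₁ − 1ξ₂ = 106 → ξ₂ = (2·204.8 − 106)/1 = 303.7 mol.
Outlet amounts (n = n₀ + Σ ν·ξ):
  D: 355.6 − 1(204.8) = 150.8
  E: 0 + 2(204.8) − 1(303.7) = 106
  F: 0 + 2(303.7) = 607.3
Total out = 864.1 mol; y_F = 607.3 / 864.1 = 0.7028.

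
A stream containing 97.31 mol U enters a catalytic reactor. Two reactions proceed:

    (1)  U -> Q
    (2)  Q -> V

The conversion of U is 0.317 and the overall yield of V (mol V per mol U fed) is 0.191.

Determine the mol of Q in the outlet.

Conversion of U: U consumed = 1ξ₁ = 0.317 × 97.31 → ξ₁ = 30.85 mol.
Yield of V: 1ξ₂ / 97.31 = 0.191 → ξ₂ = 18.59 mol.
Outlet amounts (n = n₀ + Σ ν·ξ):
  U: 97.31 − 1(30.85) = 66.46
  Q: 0 + 1(30.85) − 1(18.59) = 12.26
  V: 0 + 1(18.59) = 18.59

12.3 mol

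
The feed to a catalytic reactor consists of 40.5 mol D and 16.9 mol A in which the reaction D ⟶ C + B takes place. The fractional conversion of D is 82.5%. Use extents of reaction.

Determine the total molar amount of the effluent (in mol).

D reacted = 0.825 × 40.5 = 33.41 mol; ν_D = −1, so ξ = 33.41/1 = 33.41 mol.
Outlet amounts (n = n₀ + ν ξ):
  D: 40.5 − 1(33.41) = 7.087
  C: 0 + 1(33.41) = 33.41
  B: 0 + 1(33.41) = 33.41
  A: 16.9 (inert)
Total out = 7.087 + 33.41 + 33.41 + 16.9 = 90.81 mol.

90.8 mol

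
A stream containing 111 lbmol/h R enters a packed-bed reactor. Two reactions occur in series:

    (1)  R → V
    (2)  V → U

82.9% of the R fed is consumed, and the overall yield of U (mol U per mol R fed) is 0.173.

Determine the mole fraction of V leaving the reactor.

Conversion of R: R consumed = 1ξ₁ = 0.829 × 111 → ξ₁ = 92.02 lbmol/h.
Yield of U: 1ξ₂ / 111 = 0.173 → ξ₂ = 19.2 lbmol/h.
Outlet amounts (n = n₀ + Σ ν·ξ):
  R: 111 − 1(92.02) = 18.98
  V: 0 + 1(92.02) − 1(19.2) = 72.82
  U: 0 + 1(19.2) = 19.2
Total out = 111 lbmol/h; y_V = 72.82 / 111 = 0.656.

0.656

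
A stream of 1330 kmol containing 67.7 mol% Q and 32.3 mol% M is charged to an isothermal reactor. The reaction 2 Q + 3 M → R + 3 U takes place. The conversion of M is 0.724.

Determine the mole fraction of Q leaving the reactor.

0.565

M reacted = 0.724 × 429.6 = 311 kmol; ν_M = −3, so ξ = 311/3 = 103.7 kmol.
Outlet amounts (n = n₀ + ν ξ):
  Q: 900.4 − 2(103.7) = 693.1
  M: 429.6 − 3(103.7) = 118.6
  R: 0 + 1(103.7) = 103.7
  U: 0 + 3(103.7) = 311
Total out = 1226 kmol; y_Q = 693.1 / 1226 = 0.5652.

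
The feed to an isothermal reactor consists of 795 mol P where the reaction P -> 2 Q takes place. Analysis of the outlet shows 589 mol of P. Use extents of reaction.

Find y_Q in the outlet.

0.412

For P: n = n₀ − 1ξ → 589 = 795 − 1ξ, giving ξ = 206 mol.
Outlet amounts (n = n₀ + ν ξ):
  P: 795 − 1(206) = 589
  Q: 0 + 2(206) = 412
Total out = 1001 mol; y_Q = 412 / 1001 = 0.4116.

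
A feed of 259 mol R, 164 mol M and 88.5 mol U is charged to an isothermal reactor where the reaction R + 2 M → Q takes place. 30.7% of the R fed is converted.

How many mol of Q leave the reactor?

79.5 mol

R reacted = 0.307 × 259 = 79.51 mol; ν_R = −1, so ξ = 79.51/1 = 79.51 mol.
Outlet amounts (n = n₀ + ν ξ):
  R: 259 − 1(79.51) = 179.5
  M: 164 − 2(79.51) = 4.974
  Q: 0 + 1(79.51) = 79.51
  U: 88.5 (inert)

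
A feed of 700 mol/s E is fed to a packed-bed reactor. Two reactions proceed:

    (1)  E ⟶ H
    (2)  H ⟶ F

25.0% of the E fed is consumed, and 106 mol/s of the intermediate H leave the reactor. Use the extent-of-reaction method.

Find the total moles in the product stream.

700 mol/s

Conversion of E: E consumed = 1ξ₁ = 0.25 × 700 → ξ₁ = 175 mol/s.
H balance: n_H = 0 + 1ξ₁ − 1ξ₂ = 106 → ξ₂ = (1·175 − 106)/1 = 69 mol/s.
Outlet amounts (n = n₀ + Σ ν·ξ):
  E: 700 − 1(175) = 525
  H: 0 + 1(175) − 1(69) = 106
  F: 0 + 1(69) = 69
Total out = 525 + 106 + 69 = 700 mol/s.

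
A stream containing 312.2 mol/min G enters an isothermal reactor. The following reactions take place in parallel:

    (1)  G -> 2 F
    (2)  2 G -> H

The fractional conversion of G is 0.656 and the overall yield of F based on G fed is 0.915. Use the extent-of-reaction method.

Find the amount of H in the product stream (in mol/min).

Yield of F: 2ξ₁ / 312.2 = 0.915 → ξ₁ = 142.8 mol/min.
Conversion of G: 1ξ₁ + 2ξ₂ = 0.656 × 312.2 = 204.8 → ξ₂ = 30.99 mol/min.
Outlet amounts (n = n₀ + Σ ν·ξ):
  G: 312.2 − 1(142.8) − 2(30.99) = 107.4
  F: 0 + 2(142.8) = 285.7
  H: 0 + 1(30.99) = 30.99

31 mol/min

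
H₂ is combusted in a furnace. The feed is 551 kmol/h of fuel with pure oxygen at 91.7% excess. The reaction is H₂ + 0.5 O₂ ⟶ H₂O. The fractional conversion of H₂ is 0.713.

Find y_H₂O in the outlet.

0.445

Stoichiometric O₂ = 0.5 × 551 = 275.5 kmol/h; O₂ fed = 275.5 × 1.917 = 528.1 kmol/h.
Fuel reacted = 0.713 × 551 → ξ = 392.9 kmol/h.
Outlet (n = n₀ + ν ξ):
  H₂: 551 − 1(392.9) = 158.1
  O₂: 528.1 − 0.5(392.9) = 331.7
  H₂O: 0 + 1(392.9) = 392.9
Total out = 882.7 kmol/h; y_H₂O = 392.9 / 882.7 = 0.4451.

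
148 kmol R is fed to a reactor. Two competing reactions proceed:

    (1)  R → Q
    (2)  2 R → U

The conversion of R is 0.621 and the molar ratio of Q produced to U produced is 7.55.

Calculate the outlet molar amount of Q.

Conversion of R: R consumed = 0.621 × 148 = 91.91 kmol = 1ξ₁ + 2ξ₂.
Selectivity: 1ξ₁ / (1ξ₂) = 7.55 → ξ₁ = 7.55 ξ₂.
Substitute: (1·7.55 + 2) ξ₂ = 91.91 → ξ₂ = 9.624 kmol, ξ₁ = 72.66 kmol.
Outlet amounts (n = n₀ + Σ ν·ξ):
  R: 148 − 1(72.66) − 2(9.624) = 56.09
  Q: 0 + 1(72.66) = 72.66
  U: 0 + 1(9.624) = 9.624

72.7 kmol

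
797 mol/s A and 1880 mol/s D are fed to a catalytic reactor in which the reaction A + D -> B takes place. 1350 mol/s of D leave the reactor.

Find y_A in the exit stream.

0.124

For D: n = n₀ − 1ξ → 1350 = 1880 − 1ξ, giving ξ = 530 mol/s.
Outlet amounts (n = n₀ + ν ξ):
  A: 797 − 1(530) = 267
  D: 1880 − 1(530) = 1350
  B: 0 + 1(530) = 530
Total out = 2147 mol/s; y_A = 267 / 2147 = 0.1244.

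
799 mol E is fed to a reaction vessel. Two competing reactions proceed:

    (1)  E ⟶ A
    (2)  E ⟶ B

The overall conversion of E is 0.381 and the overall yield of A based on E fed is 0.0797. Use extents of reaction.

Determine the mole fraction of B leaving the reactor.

Yield of A: 1ξ₁ / 799 = 0.0797 → ξ₁ = 63.68 mol.
Conversion of E: 1ξ₁ + 1ξ₂ = 0.381 × 799 = 304.4 → ξ₂ = 240.7 mol.
Outlet amounts (n = n₀ + Σ ν·ξ):
  E: 799 − 1(63.68) − 1(240.7) = 494.6
  A: 0 + 1(63.68) = 63.68
  B: 0 + 1(240.7) = 240.7
Total out = 799 mol; y_B = 240.7 / 799 = 0.3013.

0.301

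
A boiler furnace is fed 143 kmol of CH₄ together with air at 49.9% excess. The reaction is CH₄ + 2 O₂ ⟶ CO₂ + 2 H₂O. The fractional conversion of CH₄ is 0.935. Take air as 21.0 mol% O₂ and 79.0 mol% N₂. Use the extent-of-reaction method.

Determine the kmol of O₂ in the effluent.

161 kmol

Stoichiometric O₂ = 2 × 143 = 286 kmol; O₂ fed = 286 × 1.499 = 428.7 kmol.
N₂ fed = 428.7 × 79/21 = 1613 kmol.
Fuel reacted = 0.935 × 143 → ξ = 133.7 kmol.
Outlet (n = n₀ + ν ξ):
  CH₄: 143 − 1(133.7) = 9.295
  O₂: 428.7 − 2(133.7) = 161.3
  N₂: 1613 (inert)
  CO₂: 0 + 1(133.7) = 133.7
  H₂O: 0 + 2(133.7) = 267.4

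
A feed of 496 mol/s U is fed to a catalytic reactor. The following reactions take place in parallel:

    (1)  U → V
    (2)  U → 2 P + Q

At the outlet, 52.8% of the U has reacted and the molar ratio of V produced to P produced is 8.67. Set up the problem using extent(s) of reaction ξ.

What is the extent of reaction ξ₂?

ξ₂ = 14.3 mol/s

Conversion of U: U consumed = 0.528 × 496 = 261.9 mol/s = 1ξ₁ + 1ξ₂.
Selectivity: 1ξ₁ / (2ξ₂) = 8.67 → ξ₁ = 17.34 ξ₂.
Substitute: (1·17.34 + 1) ξ₂ = 261.9 → ξ₂ = 14.28 mol/s, ξ₁ = 247.6 mol/s.
Outlet amounts (n = n₀ + Σ ν·ξ):
  U: 496 − 1(247.6) − 1(14.28) = 234.1
  V: 0 + 1(247.6) = 247.6
  P: 0 + 2(14.28) = 28.56
  Q: 0 + 1(14.28) = 14.28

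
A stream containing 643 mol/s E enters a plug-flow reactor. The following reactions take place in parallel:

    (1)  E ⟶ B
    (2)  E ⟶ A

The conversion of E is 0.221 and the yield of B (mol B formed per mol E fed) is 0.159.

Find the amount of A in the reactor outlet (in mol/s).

Yield of B: 1ξ₁ / 643 = 0.159 → ξ₁ = 102.2 mol/s.
Conversion of E: 1ξ₁ + 1ξ₂ = 0.221 × 643 = 142.1 → ξ₂ = 39.87 mol/s.
Outlet amounts (n = n₀ + Σ ν·ξ):
  E: 643 − 1(102.2) − 1(39.87) = 500.9
  B: 0 + 1(102.2) = 102.2
  A: 0 + 1(39.87) = 39.87

39.9 mol/s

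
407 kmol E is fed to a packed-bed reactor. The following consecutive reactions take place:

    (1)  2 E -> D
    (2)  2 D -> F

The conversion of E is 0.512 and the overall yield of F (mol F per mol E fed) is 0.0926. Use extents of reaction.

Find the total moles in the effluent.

265 kmol

Conversion of E: E consumed = 2ξ₁ = 0.512 × 407 → ξ₁ = 104.2 kmol.
Yield of F: 1ξ₂ / 407 = 0.0926 → ξ₂ = 37.69 kmol.
Outlet amounts (n = n₀ + Σ ν·ξ):
  E: 407 − 2(104.2) = 198.6
  D: 0 + 1(104.2) − 2(37.69) = 28.82
  F: 0 + 1(37.69) = 37.69
Total out = 198.6 + 28.82 + 37.69 = 265.1 kmol.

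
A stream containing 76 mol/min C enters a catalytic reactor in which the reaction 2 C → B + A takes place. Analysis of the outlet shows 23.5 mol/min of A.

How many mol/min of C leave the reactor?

29 mol/min

For A: n = n₀ + 1ξ → 23.5 = 0 + 1ξ, giving ξ = 23.5 mol/min.
Outlet amounts (n = n₀ + ν ξ):
  C: 76 − 2(23.5) = 29
  B: 0 + 1(23.5) = 23.5
  A: 0 + 1(23.5) = 23.5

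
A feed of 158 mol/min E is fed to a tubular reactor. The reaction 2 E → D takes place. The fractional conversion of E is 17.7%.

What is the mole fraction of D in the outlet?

0.0971

E reacted = 0.177 × 158 = 27.97 mol/min; ν_E = −2, so ξ = 27.97/2 = 13.98 mol/min.
Outlet amounts (n = n₀ + ν ξ):
  E: 158 − 2(13.98) = 130
  D: 0 + 1(13.98) = 13.98
Total out = 144 mol/min; y_D = 13.98 / 144 = 0.09709.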